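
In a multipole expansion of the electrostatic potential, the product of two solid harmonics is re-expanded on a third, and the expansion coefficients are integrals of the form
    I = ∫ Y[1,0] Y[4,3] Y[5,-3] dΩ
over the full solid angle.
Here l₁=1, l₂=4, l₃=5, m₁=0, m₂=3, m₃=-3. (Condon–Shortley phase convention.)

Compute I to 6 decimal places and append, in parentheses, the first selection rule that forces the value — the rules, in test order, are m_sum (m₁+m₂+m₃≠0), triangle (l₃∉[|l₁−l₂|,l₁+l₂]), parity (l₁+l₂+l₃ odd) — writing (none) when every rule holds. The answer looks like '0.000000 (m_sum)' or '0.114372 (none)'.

-0.196426 (none)

m-sum 0 ✓  L=10 even ✓  3≤5≤5 ✓
Π(2lᵢ+1) = 3×9×11 = 297
triangle coeff Δ(1,4,5) = 1/495
Σ_t [0,0]: t=0:+1/576 = 1/576
(3j)²=5/99 [(1 4 5; 0 0 0)], sign=-1
Σ_t [0,0]: t=0:+1/5040 = 1/5040
(3j)²=16/495 [(1 4 5; 0 3 -3)], sign=+1
⇒ 4πI² = 16/33
I = (-1)√(16/33/(4π)) = -0.19642560
No selection rule forces the value: the integral is nonzero (none).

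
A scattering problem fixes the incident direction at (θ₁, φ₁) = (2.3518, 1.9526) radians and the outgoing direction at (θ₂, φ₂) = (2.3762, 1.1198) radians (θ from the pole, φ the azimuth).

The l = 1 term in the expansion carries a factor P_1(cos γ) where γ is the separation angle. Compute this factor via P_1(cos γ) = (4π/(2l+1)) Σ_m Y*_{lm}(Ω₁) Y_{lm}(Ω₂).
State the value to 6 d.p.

Expand P_1 via completeness: Σ_{m} conj(Y_{1,m}) at Ω₁ times Y_{1,m} at Ω₂ —
  term(m=-1) = 0.03952 + 0.04345j   from Y*(Ω₁)=-0.09142 + 0.22770j, Y(Ω₂)=0.10433 - 0.21543j
  term(m=+0) = 0.12119 + 0.00000j   from Y*(Ω₁)=-0.34397 + 0.00000j, Y(Ω₂)=-0.35234 + 0.00000j
  term(m=+1) = 0.03952 - 0.04345j   from Y*(Ω₁)=0.09142 + 0.22770j, Y(Ω₂)=-0.10433 - 0.21543j
Total Σ_m = 0.20023 + 0.00000j. Multiply by 4.188790: 0.83871 + 0.00000j. P_1(cos γ) = 0.838708

0.838708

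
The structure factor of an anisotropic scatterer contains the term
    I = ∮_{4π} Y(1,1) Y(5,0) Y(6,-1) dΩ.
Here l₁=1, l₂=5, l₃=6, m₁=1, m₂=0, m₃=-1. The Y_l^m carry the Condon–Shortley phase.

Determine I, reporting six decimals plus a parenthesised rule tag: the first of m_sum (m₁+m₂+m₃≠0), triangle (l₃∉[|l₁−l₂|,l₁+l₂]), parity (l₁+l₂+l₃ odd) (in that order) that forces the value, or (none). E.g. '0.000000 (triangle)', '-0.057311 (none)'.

-0.187239 (none)

m-sum 0 ✓  L=12 even ✓  4≤6≤6 ✓
Π(2lᵢ+1) = 3×11×13 = 429
triangle coeff Δ(1,5,6) = 1/858
Σ_t [0,0]: t=0:+1/14400 = 1/14400
(3j)²=6/143 [(1 5 6; 0 0 0)], sign=+1
Σ_t [0,0]: t=0:+1/28800 = 1/28800
(3j)²=7/286 [(1 5 6; 1 0 -1)], sign=-1
⇒ 4πI² = 63/143
I = (-1)√(63/143/(4π)) = -0.18723944
No selection rule forces the value: the integral is nonzero (none).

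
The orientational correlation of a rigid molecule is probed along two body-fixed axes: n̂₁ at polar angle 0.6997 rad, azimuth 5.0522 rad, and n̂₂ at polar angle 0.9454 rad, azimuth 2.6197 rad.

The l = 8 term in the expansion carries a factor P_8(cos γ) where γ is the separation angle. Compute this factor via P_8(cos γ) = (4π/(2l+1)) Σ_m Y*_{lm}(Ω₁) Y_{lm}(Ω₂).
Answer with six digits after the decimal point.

0.247595

Summing Y*_{l m}(θ₁,φ₁)·Y_{l m}(θ₂,φ₂) over m ∈ [−8, 8]; prefactor 4π/(2·8+1) = 0.739198:
  [-8]  conj(Y_{8,-8})(Ω₁) = -0.01390 + 0.00626j ; Y_{8,-8}(Ω₂) = -0.04923 - 0.08265j ; Δ = 0.00120 + 0.00084j
  [-7]  conj(Y_{8,-7})(Ω₁) = -0.05007 - 0.05237j ; Y_{8,-7}(Ω₂) = 0.24228 + 0.13605j ; Δ = -0.00501 - 0.01950j
  [-6]  conj(Y_{8,-6})(Ω₁) = 0.09423 - 0.18640j ; Y_{8,-6}(Ω₂) = -0.44257 + 0.00453j ; Δ = -0.04086 + 0.08292j
  [-5]  conj(Y_{8,-5})(Ω₁) = 0.39494 + 0.05093j ; Y_{8,-5}(Ω₂) = 0.30758 - 0.18110j ; Δ = 0.13070 - 0.05586j
  [-4]  conj(Y_{8,-4})(Ω₁) = 0.09833 + 0.45786j ; Y_{8,-4}(Ω₂) = 0.01994 - 0.03508j ; Δ = 0.01802 + 0.00568j
  [-3]  conj(Y_{8,-3})(Ω₁) = -0.17365 + 0.10679j ; Y_{8,-3}(Ω₂) = 0.00185 + 0.36237j ; Δ = -0.03902 - 0.06273j
  [-2]  conj(Y_{8,-2})(Ω₁) = 0.20818 + 0.16822j ; Y_{8,-2}(Ω₂) = -0.07785 - 0.13378j ; Δ = 0.00630 - 0.04094j
  [-1]  conj(Y_{8,-1})(Ω₁) = -0.11664 + 0.32995j ; Y_{8,-1}(Ω₂) = -0.25871 - 0.14878j ; Δ = 0.07927 - 0.06801j
  [+0]  conj(Y_{8,0})(Ω₁) = 0.16591 + 0.00000j ; Y_{8,0}(Ω₂) = 0.20341 + 0.00000j ; Δ = 0.03375 + 0.00000j
  [+1]  conj(Y_{8,1})(Ω₁) = 0.11664 + 0.32995j ; Y_{8,1}(Ω₂) = 0.25871 - 0.14878j ; Δ = 0.07927 + 0.06801j
  [+2]  conj(Y_{8,2})(Ω₁) = 0.20818 - 0.16822j ; Y_{8,2}(Ω₂) = -0.07785 + 0.13378j ; Δ = 0.00630 + 0.04094j
  [+3]  conj(Y_{8,3})(Ω₁) = 0.17365 + 0.10679j ; Y_{8,3}(Ω₂) = -0.00185 + 0.36237j ; Δ = -0.03902 + 0.06273j
  [+4]  conj(Y_{8,4})(Ω₁) = 0.09833 - 0.45786j ; Y_{8,4}(Ω₂) = 0.01994 + 0.03508j ; Δ = 0.01802 - 0.00568j
  [+5]  conj(Y_{8,5})(Ω₁) = -0.39494 + 0.05093j ; Y_{8,5}(Ω₂) = -0.30758 - 0.18110j ; Δ = 0.13070 + 0.05586j
  [+6]  conj(Y_{8,6})(Ω₁) = 0.09423 + 0.18640j ; Y_{8,6}(Ω₂) = -0.44257 - 0.00453j ; Δ = -0.04086 - 0.08292j
  [+7]  conj(Y_{8,7})(Ω₁) = 0.05007 - 0.05237j ; Y_{8,7}(Ω₂) = -0.24228 + 0.13605j ; Δ = -0.00501 + 0.01950j
  [+8]  conj(Y_{8,8})(Ω₁) = -0.01390 - 0.00626j ; Y_{8,8}(Ω₂) = -0.04923 + 0.08265j ; Δ = 0.00120 - 0.00084j
Σ over m = 0.33495 - 0.00000j; ×(4π/17) → 0.24759 - 0.00000j. Real part: 0.247595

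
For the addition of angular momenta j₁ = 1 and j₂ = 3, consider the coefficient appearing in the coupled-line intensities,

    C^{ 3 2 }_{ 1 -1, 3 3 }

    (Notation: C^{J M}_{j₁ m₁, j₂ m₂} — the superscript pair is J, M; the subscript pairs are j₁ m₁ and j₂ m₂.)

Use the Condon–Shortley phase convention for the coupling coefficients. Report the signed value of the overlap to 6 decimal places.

-0.500000  (= −√(1/4))

j₁+j₂−J=1  J+j₁−j₂=1  J−j₁+j₂=5  j₁+j₂+J+1=8
(j₁±m₁, j₂±m₂, J±M) = (0,2,6,0,5,1)
P² = 3600
sum k=1..1:
  [1] −1/120 = -1/120
S = -1/120
C² = P²·S² = 1/4 ; C = -0.500000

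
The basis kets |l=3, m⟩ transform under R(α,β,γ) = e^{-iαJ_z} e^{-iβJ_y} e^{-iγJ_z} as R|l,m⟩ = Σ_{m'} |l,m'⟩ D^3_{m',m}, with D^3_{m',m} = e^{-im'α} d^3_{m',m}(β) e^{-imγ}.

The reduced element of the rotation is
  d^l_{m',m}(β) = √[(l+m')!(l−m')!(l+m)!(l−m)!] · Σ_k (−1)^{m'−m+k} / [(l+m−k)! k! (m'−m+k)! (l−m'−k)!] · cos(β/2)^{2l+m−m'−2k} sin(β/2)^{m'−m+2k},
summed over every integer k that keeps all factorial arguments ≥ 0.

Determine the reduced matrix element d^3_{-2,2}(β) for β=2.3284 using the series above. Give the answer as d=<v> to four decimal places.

d^3_{-2,2}(β=2.3284) via the finite sum:
With c≡cos(β/2)=0.395485 and s≡sin(β/2)=0.918472, N=[1·120·120·1]^{1/2}=120.000000
k∈{4,5} keeps every argument non-negative
  k=4: (−1)^0·120.0000/(24)·0.3955^2·0.9185^4 = +0.556538
  k=5: (−1)^1·120.0000/(120)·0.3955^0·0.9185^6 = -0.600339
d^3_{-2,2}(2.3284) = +0.556538 -0.600339 = -0.043800

d=-0.0438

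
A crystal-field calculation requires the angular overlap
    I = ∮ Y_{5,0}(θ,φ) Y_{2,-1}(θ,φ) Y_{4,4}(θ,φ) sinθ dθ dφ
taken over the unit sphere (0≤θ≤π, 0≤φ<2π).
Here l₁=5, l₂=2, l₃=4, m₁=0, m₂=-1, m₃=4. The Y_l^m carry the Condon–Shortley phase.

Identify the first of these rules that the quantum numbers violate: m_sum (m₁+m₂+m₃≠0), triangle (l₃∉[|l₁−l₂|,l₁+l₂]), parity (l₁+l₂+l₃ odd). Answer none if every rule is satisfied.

Σmᵢ = 3  ✗
l₃∈[|l₁−l₂|,l₁+l₂]=[3,7], have l₃=4
Σlᵢ = 11 ⇒ odd

m_sum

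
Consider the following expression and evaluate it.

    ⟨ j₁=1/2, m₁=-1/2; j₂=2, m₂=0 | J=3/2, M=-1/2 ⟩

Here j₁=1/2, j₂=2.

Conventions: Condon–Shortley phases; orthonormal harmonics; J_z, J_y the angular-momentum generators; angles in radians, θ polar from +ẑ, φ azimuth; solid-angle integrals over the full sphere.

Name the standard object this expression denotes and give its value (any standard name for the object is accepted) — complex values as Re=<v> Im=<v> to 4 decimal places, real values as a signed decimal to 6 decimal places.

This is a Clebsch–Gordan (vector-coupling) coefficient.
j₁+j₂−J=1  J+j₁−j₂=0  J−j₁+j₂=3  j₁+j₂+J+1=5
(j₁±m₁, j₂±m₂, J±M) = (0,1,2,2,1,2)
P² = 8/5
sum k=1..1:
  [1] −1/2 = -1/2
S = -1/2
C² = P²·S² = 2/5 ; C = -0.632456

Clebsch–Gordan coefficient, −√(2/5) ≈ -0.632456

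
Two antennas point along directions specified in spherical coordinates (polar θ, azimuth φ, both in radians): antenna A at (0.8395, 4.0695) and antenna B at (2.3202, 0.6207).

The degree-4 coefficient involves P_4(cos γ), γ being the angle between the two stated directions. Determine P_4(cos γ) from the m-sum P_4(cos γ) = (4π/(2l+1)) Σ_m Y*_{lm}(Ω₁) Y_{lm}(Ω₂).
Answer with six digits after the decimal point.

0.757784

Expand P_4 via completeness: Σ_{m} conj(Y_{4,m}) at Ω₁ times Y_{4,m} at Ω₂ —
  m=-4: (-0.11434 - 0.07330j) × (-0.10052 - 0.07782j) = 0.00579 + 0.01627j  (running Σ = 0.00579 + 0.01627j)
  m=-3: (0.32285 - 0.12074j) × (0.09608 + 0.32046j) = 0.06971 + 0.09186j  (running Σ = 0.07550 + 0.10812j)
  m=-2: (-0.11058 + 0.37740j) × (0.13039 - 0.38142j) = 0.12953 + 0.09139j  (running Σ = 0.20503 + 0.19951j)
  m=-1: (-0.01720 - 0.02297j) × (-0.04765 + 0.03407j) = 0.00160 + 0.00051j  (running Σ = 0.20663 + 0.20002j)
  m=0: (-0.36157 + 0.00000j) × (-0.35804 + 0.00000j) = 0.12945 + 0.00000j  (running Σ = 0.33609 + 0.20002j)
  m=1: (0.01720 - 0.02297j) × (0.04765 + 0.03407j) = 0.00160 - 0.00051j  (running Σ = 0.33769 + 0.19951j)
  m=2: (-0.11058 - 0.37740j) × (0.13039 + 0.38142j) = 0.12953 - 0.09139j  (running Σ = 0.46722 + 0.10812j)
  m=3: (-0.32285 - 0.12074j) × (-0.09608 + 0.32046j) = 0.06971 - 0.09186j  (running Σ = 0.53693 + 0.01627j)
  m=4: (-0.11434 + 0.07330j) × (-0.10052 + 0.07782j) = 0.00579 - 0.01627j  (running Σ = 0.54272 + 0.00000j)
Accumulated sum 0.54272 + 0.00000j; after 4π/(2l+1) scaling, 0.75778 + 0.00000j ⇒ P_4 = 0.757784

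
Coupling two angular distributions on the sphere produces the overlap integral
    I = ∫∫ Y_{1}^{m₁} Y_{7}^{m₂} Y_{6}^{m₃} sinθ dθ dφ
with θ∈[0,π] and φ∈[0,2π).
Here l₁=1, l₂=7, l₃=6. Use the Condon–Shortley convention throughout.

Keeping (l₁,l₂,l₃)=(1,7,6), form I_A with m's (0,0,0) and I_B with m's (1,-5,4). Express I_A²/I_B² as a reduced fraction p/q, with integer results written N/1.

49/66

Same 1,7,6: normalisation and zero-m 3j drop out of the ratio.
A: Δ: 2! 0! 12! / 15! → 1/1365; sum: t=1:−1/518400 = -1/518400; 3j²(1 7 6; 0 0 0) = Δ·Π!·Σ² = 7/195  (sign -1)
B: Δ: 2! 0! 12! / 15! → 1/1365; sum: t=0:+1/14515200 = 1/14515200; 3j²(1 7 6; 1 -5 4) = Δ·Π!·Σ² = 22/455  (sign +1)
I_A²/I_B² = (7/195)/(22/455) = 49/66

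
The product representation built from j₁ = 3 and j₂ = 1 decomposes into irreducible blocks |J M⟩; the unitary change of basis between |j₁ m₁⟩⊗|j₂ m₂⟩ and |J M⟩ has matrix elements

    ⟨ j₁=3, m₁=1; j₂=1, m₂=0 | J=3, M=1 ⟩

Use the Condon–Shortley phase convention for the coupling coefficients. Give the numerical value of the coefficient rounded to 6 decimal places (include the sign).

j₁+j₂−J=1  J+j₁−j₂=5  J−j₁+j₂=1  j₁+j₂+J+1=8
(j₁±m₁, j₂±m₂, J±M) = (4,2,1,1,4,2)
P² = 48
sum k=0..1:
  [0] +1/12 = 1/12
  [1] −1/24 = -1/24
S = 1/24
C² = P²·S² = 1/12 ; C = +0.288675

+0.288675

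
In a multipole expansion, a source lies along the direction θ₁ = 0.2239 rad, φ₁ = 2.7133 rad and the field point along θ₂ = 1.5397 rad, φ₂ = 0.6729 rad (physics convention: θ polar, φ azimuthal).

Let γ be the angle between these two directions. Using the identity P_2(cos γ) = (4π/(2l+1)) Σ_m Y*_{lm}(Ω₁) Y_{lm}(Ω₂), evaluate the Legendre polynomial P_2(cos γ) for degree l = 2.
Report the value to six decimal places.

-0.492626

Expand P_2 via completeness: Σ_{m} conj(Y_{2,m}) at Ω₁ times Y_{2,m} at Ω₂ —
  [-2]  conj(Y_{2,-2})(Ω₁) = +0.012474-0.014389i ; Y_{2,-2}(Ω₂) = +0.086096-0.376174i ; Δ = -0.004339-0.005931i
  [-1]  conj(Y_{2,-1})(Ω₁) = -0.152144+0.069462i ; Y_{2,-1}(Ω₂) = +0.018775-0.014963i ; Δ = -0.001817+0.003581i
  [+0]  conj(Y_{2,0})(Ω₁) = +0.584138-0.000000i ; Y_{2,0}(Ω₂) = -0.314477+0.000000i ; Δ = -0.183698+0.000000i
  [+1]  conj(Y_{2,1})(Ω₁) = +0.152144+0.069462i ; Y_{2,1}(Ω₂) = -0.018775-0.014963i ; Δ = -0.001817-0.003581i
  [+2]  conj(Y_{2,2})(Ω₁) = +0.012474+0.014389i ; Y_{2,2}(Ω₂) = +0.086096+0.376174i ; Δ = -0.004339+0.005931i
Total Σ_m = -0.196010+0.000000i. Multiply by 2.513274: -0.492626+0.000000i. P_2(cos γ) = -0.492626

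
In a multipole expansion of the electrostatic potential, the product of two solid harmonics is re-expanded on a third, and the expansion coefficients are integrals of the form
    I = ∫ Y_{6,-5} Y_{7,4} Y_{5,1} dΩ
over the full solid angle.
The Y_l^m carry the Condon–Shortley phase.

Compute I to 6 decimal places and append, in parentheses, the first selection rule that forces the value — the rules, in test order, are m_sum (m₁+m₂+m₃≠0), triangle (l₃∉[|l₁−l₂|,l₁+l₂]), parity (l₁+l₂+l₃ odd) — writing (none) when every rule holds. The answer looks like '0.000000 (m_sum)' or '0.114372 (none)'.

m-sum 0 ✓  L=18 even ✓  1≤5≤13 ✓
Π(2lᵢ+1) = 13×15×11 = 2145
triangle coeff Δ(6,7,5) = 1/174594420
Σ_t [2,6]: t=2:+1/4147200 t=3:−1/207360 t=4:+1/82944 t=5:−1/207360 t=6:+1/4147200 = 1/345600
(3j)²=420/46189 [(6 7 5; 0 0 0)], sign=-1
Σ_t [7,8]: t=7:−1/5806080 t=8:+1/8709120 = -1/17418240
(3j)²=275/88179 [(6 7 5; -5 4 1)], sign=-1
⇒ 4πI² = 82500/1356277
I = (+1)√(82500/1356277/(4π)) = 0.06957414
No selection rule forces the value: the integral is nonzero (none).

0.069574 (none)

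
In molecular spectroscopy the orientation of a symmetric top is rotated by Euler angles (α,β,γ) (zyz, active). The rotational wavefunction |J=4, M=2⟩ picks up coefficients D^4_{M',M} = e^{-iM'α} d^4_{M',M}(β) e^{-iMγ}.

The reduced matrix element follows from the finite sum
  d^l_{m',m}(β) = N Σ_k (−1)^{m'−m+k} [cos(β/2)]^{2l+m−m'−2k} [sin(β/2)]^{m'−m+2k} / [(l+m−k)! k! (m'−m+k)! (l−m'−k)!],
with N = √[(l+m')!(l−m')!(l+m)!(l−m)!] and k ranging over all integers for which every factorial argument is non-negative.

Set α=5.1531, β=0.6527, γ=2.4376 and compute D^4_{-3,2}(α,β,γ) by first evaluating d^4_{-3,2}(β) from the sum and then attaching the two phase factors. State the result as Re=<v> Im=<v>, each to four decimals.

Split into d^4_{-3,2}(β=0.6527) × two z-phases.
With c≡cos(β/2)=0.947219 and s≡sin(β/2)=0.320588, N=[1·5040·720·2]^{1/2}=2693.993318
Admissible k: 5..6 (factorial args all ≥0)
  k=5: (−1)^0·2693.9933/(240)·0.9472^3·0.3206^5 = +0.032305
  k=6: (−1)^1·2693.9933/(720)·0.9472^1·0.3206^7 = -0.001234
d^4_{-3,2}(0.6527) = +0.032305 -0.001234 = +0.031072
Attach z-rotation phases: D = e^{-i(-3)(5.1531)}·(+0.031072)·e^{-i(2)(2.4376)} = -0.012427-0.028478i

Re=-0.0124 Im=-0.0285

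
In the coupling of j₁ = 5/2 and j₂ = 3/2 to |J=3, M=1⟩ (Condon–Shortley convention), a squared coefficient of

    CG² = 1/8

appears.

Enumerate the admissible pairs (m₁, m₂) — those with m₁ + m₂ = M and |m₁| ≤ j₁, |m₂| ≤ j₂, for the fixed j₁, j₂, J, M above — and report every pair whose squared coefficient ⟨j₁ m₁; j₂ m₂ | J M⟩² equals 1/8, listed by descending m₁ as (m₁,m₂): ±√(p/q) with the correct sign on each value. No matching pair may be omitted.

Admissible pairs with m₁+m₂ = M = 1: (-1/2,3/2), (1/2,1/2), (3/2,-1/2), (5/2,-3/2)
  (m₁,m₂)=(5/2,-3/2): CG² = 1/8, CG = +√(1/8)   ← matches the target
  (m₁,m₂)=(3/2,-1/2): CG² = 49/120, CG = +√(49/120)
  (m₁,m₂)=(1/2,1/2): CG² = 1/60, CG = −√(1/60)
  (m₁,m₂)=(-1/2,3/2): CG² = 9/20, CG = −√(9/20)
Pairs with CG² = 1/8: (5/2,-3/2): +√(1/8)

(5/2,-3/2): +√(1/8)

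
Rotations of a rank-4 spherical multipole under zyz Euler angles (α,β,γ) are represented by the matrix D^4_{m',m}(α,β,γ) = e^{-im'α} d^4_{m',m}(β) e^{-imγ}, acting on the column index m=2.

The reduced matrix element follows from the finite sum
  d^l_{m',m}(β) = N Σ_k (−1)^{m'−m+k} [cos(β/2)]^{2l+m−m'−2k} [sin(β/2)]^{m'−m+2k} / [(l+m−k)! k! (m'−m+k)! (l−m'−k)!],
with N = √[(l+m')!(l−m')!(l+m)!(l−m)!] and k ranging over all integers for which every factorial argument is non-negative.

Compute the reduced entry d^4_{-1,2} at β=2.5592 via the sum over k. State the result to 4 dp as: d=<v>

d^4_{-1,2}(β=2.5592) via the finite sum:
c=cos(2.559200/2)=0.287098, s=sin(2.559200/2)=0.957901; N=√[6·120·720·2]=1018.233765
k∈{3,4,5} keeps every argument non-negative
  k=3: (−1)^0·1018.2338/(72)·0.2871^5·0.9579^3 = +0.024245
  k=4: (−1)^1·1018.2338/(48)·0.2871^3·0.9579^5 = -0.404857
  k=5: (−1)^2·1018.2338/(240)·0.2871^1·0.9579^7 = +0.901388
d^4_{-1,2}(2.5592) = +0.024245 -0.404857 +0.901388 = +0.520776

d=0.5208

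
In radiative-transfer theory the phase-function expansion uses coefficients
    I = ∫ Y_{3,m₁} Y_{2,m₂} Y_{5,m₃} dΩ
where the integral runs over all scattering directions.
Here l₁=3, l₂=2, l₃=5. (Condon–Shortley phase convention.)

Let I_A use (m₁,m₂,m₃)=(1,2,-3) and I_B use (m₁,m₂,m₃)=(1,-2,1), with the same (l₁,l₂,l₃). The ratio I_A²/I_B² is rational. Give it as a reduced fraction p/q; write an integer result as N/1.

l's match ⇒ only the (l;m) 3-j factors differ between A and B.
A: triangle coeff Δ(3,2,5) = 1/2310; Σ_t [0,0]: t=0:+1/1152 = 1/1152; (3j)²=1/33 [(3 2 5; 1 2 -3)], sign=+1
B: triangle coeff Δ(3,2,5) = 1/2310; Σ_t [0,0]: t=0:+1/1152 = 1/1152; (3j)²=1/154 [(3 2 5; 1 -2 1)], sign=+1
I_A²/I_B² = (1/33)/(1/154) = 14/3

14/3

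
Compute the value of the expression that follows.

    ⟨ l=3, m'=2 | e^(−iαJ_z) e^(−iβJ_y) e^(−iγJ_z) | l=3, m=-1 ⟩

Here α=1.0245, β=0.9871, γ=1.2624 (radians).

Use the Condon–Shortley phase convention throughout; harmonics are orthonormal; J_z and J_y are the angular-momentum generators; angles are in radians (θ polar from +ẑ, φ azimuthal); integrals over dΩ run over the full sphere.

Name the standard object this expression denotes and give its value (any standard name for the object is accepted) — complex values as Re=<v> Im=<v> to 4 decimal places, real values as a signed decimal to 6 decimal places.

Wigner D-matrix element, Re=-0.2775 Im=0.2781

This is a Wigner D-matrix element — the rotation-matrix element ⟨l m'| R(α,β,γ) |l m⟩ in the angular-momentum basis.
D^3_{2,-1}(1.0245,0.9871,1.2624) = e^{-i·2·1.0245}·d^3_{2,-1}(0.9871)·e^{-i·-1·1.2624}. Compute d first:
With c≡cos(β/2)=0.880657 and s≡sin(β/2)=0.473755, N=[120·1·2·24]^{1/2}=75.894664
k∈{0,1} keeps every argument non-negative
  k=0: (−1)^3·75.8947/(12)·0.8807^3·0.4738^3 = -0.459316
  k=1: (−1)^4·75.8947/(24)·0.8807^1·0.4738^5 = +0.066462
d^3_{2,-1}(0.9871) = -0.459316 +0.066462 = -0.392854
D = (-0.460185-0.887823i)·(-0.392854)·(+0.303531+0.952822i) = -0.277455+0.278123i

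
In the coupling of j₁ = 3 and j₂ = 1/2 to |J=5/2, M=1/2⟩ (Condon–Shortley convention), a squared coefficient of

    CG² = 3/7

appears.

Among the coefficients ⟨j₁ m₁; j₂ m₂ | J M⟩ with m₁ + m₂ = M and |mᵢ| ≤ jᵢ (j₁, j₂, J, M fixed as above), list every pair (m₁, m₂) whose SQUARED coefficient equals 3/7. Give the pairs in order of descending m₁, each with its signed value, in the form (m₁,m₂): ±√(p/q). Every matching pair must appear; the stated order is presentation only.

Admissible pairs with m₁+m₂ = M = 1/2: (0,1/2), (1,-1/2)
  (m₁,m₂)=(1,-1/2): CG² = 4/7, CG = +√(4/7)
  (m₁,m₂)=(0,1/2): CG² = 3/7, CG = −√(3/7)   ← matches the target
Pairs with CG² = 3/7: (0,1/2): −√(3/7)

(0,1/2): −√(3/7)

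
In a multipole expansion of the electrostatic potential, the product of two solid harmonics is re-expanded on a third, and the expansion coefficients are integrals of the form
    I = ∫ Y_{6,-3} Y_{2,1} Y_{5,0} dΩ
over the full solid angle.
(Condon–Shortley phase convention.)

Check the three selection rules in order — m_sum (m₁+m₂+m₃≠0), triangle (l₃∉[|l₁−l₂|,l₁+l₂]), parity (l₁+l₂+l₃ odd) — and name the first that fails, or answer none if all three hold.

m_sum

azimuthal sum: -3 + 1 + 0 = -2  ✗
4 ≤ 5 ≤ 8 (triangle on l)
L = 6 + 2 + 5 = 13 (odd)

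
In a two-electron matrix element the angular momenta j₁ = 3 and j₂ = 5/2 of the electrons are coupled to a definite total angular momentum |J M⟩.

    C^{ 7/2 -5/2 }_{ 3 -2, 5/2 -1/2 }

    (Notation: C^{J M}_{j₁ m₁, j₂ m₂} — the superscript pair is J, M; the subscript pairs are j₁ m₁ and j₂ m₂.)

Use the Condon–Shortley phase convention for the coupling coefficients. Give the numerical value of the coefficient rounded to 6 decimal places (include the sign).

-0.178174  (= −√(2/63))

triangle: 2!·4!·3!/10! = 288/3628800
(j±m)!: 1!·5!·2!·3!·1!·6! = 1036800
prefactor² = (2J+1)·Δ·N² = 4608/7
  k=1: −1/(1!·1!·4!·1!·0!·2!) = -1/48
  k=2: +1/(2!·0!·3!·0!·1!·3!) = 1/72
Σ = -1/144  ⇒  CG² = 4608/7·(-1/144)² = 2/63
CG = −√(2/63) = -0.178174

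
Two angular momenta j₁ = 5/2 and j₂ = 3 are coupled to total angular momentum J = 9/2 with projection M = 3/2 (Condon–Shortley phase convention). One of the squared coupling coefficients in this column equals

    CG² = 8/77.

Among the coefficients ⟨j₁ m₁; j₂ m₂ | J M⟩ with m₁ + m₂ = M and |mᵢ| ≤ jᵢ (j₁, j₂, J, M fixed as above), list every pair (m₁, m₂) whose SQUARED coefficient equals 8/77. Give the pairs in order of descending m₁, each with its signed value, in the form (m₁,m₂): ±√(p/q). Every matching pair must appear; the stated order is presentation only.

(-3/2,3): −√(8/77)

Admissible pairs with m₁+m₂ = M = 3/2: (-3/2,3), (-1/2,2), (1/2,1), (3/2,0), (5/2,-1)
  (m₁,m₂)=(5/2,-1): CG² = 50/231, CG = +√(50/231)
  (m₁,m₂)=(3/2,0): CG² = 45/154, CG = +√(45/154)
  (m₁,m₂)=(1/2,1): CG² = 5/231, CG = −√(5/231)
  (m₁,m₂)=(-1/2,2): CG² = 169/462, CG = −√(169/462)
  (m₁,m₂)=(-3/2,3): CG² = 8/77, CG = −√(8/77)   ← matches the target
Pairs with CG² = 8/77: (-3/2,3): −√(8/77)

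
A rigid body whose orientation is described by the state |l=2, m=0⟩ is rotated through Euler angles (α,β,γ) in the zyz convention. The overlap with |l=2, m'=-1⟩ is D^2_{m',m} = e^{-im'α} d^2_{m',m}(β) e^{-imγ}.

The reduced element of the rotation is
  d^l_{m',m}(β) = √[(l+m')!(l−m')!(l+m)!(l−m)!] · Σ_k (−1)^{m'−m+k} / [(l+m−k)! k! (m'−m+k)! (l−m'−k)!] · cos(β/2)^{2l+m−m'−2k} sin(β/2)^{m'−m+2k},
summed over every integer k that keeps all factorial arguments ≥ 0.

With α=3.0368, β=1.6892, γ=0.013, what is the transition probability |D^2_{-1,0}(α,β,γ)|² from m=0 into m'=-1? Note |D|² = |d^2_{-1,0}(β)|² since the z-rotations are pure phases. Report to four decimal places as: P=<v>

P=0.0206

Split into d^2_{-1,0}(β=1.6892) × two z-phases.
c=cos(1.689200/2)=0.664030, s=sin(1.689200/2)=0.747706; N=√[1·6·2·2]=4.898979
The bounds max(0,m−m')=1 and min(l+m,l−m')=2 give 2 terms
  k=1: (−1)^0·4.8990/(2)·0.6640^3·0.7477^1 = +0.536254
  k=2: (−1)^1·4.8990/(2)·0.6640^1·0.7477^3 = -0.679916
d^2_{-1,0}(1.6892) = +0.536254 -0.679916 = -0.143663
|D^2_{-1,0}|² = |d^2_{-1,0}(β)|² = (-0.143663)² = 0.020639 (the z-rotation phases have unit modulus)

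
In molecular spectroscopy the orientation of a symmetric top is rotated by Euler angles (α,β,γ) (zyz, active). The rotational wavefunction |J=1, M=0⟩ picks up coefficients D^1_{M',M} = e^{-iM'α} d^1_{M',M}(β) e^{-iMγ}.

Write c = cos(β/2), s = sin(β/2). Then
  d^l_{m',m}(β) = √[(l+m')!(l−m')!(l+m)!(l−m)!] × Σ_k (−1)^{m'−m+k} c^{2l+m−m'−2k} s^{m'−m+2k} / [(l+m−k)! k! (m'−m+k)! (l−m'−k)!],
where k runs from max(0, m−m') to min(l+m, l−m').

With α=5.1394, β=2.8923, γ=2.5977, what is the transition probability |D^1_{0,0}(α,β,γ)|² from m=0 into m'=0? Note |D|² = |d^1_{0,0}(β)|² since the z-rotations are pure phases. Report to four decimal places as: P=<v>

P=0.9391

D^1_{0,0}(5.1394,2.8923,2.5977) = e^{-i·0·5.1394}·d^1_{0,0}(2.8923)·e^{-i·0·2.5977}. Compute d first:
c=cos(2.892300/2)=0.124324, s=sin(2.892300/2)=0.992242; N=√[1·1·1·1]=1.000000
Admissible k: 0..1 (factorial args all ≥0)
  k=0: (−1)^0·1.0000/(1)·0.1243^2·0.9922^0 = +0.015456
  k=1: (−1)^1·1.0000/(1)·0.1243^0·0.9922^2 = -0.984544
d^1_{0,0}(2.8923) = +0.015456 -0.984544 = -0.969087
|D^1_{0,0}|² = |d^1_{0,0}(β)|² = (-0.969087)² = 0.939130 (the z-rotation phases have unit modulus)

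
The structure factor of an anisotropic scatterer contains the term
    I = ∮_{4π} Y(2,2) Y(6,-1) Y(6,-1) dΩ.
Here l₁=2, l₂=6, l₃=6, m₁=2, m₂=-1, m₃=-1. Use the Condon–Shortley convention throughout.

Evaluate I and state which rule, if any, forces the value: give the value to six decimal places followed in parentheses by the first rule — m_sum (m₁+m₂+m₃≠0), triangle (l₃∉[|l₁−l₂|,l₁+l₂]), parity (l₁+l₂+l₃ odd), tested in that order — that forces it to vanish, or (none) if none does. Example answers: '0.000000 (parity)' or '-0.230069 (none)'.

0.196649 (none)

Rules hold: Σm=0, L=14 even, 4≤6≤8.
N = 5·13·13 = 845
Δ = 2!·2!·10!/15! = 1/90090
Racah Σ t=0..2: t=0:+1/69120 t=1:−1/14400 t=2:+1/69120 = -7/172800
⇒ 3j(2 6 6; 0 0 0)² = 14/715, sgn -1
Racah Σ t=0..0: t=0:+1/57600 = 1/57600
⇒ 3j(2 6 6; 2 -1 -1)² = 21/715, sgn -1
4πI² = N·(3j₀)²·(3jₘ)² = 294/605
I = +1·√(0.48595/4π) = 0.19664868
No selection rule forces the value: the integral is nonzero (none).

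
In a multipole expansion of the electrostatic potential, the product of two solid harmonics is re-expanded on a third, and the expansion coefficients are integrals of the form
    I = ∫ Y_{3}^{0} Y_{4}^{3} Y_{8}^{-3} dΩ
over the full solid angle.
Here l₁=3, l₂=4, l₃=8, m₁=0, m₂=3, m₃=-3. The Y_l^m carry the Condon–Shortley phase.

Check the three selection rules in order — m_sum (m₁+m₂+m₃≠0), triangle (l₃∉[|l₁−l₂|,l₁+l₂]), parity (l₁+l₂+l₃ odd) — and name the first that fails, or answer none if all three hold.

triangle

azimuthal sum: 0 + 3 − 3 = 0  ✓
l₃ must lie in [1,7]; have l₃=8  ✗
L = 3 + 4 + 8 = 15 (odd)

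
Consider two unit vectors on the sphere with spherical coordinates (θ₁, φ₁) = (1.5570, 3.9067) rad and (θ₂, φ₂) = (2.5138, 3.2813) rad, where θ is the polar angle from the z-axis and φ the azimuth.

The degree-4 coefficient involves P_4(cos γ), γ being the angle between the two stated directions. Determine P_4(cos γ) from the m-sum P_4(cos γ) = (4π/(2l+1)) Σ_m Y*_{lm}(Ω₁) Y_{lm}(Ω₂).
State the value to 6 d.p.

Addition theorem: P_4(cos γ) = (4π/9) Σ_m Y*_{lm}(Ω₁) Y_{lm}(Ω₂), m = −4…4:
  term(m=-4) = -0.01869 + 0.01391j   from Y*(Ω₁)=-0.44091 + 0.03586j, Y(Ω₂)=0.04466 - 0.02793j
  term(m=-3) = 0.00107 - 0.00338j   from Y*(Ω₁)=0.01144 - 0.01293j, Y(Ω₂)=0.18750 - 0.08354j
  term(m=-2) = -0.04347 - 0.13118j   from Y*(Ω₁)=-0.01355 - 0.33374j, Y(Ω₂)=0.39770 - 0.11411j
  term(m=-1) = 0.00566 + 0.00408j   from Y*(Ω₁)=0.01412 + 0.01355j, Y(Ω₂)=0.35299 - 0.04964j
  term(m=+0) = -0.05475 + 0.00000j   from Y*(Ω₁)=0.31675 + 0.00000j, Y(Ω₂)=-0.17285 + 0.00000j
  term(m=+1) = 0.00566 - 0.00408j   from Y*(Ω₁)=-0.01412 + 0.01355j, Y(Ω₂)=-0.35299 - 0.04964j
  term(m=+2) = -0.04347 + 0.13118j   from Y*(Ω₁)=-0.01355 + 0.33374j, Y(Ω₂)=0.39770 + 0.11411j
  term(m=+3) = 0.00107 + 0.00338j   from Y*(Ω₁)=-0.01144 - 0.01293j, Y(Ω₂)=-0.18750 - 0.08354j
  term(m=+4) = -0.01869 - 0.01391j   from Y*(Ω₁)=-0.44091 - 0.03586j, Y(Ω₂)=0.04466 + 0.02793j
Σ over m = -0.16563 - 0.00000j; ×(4π/9) → -0.23126 - 0.00000j. Real part: -0.231262

-0.231262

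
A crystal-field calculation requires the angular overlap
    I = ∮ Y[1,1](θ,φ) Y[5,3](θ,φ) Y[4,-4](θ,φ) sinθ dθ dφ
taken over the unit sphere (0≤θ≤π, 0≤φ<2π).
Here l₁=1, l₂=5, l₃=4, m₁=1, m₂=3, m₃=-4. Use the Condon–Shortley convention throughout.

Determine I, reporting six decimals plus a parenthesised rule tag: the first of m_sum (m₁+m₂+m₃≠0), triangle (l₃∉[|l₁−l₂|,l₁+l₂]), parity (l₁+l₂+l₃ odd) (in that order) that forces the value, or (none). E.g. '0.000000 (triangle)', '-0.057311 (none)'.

-0.049106 (none)

Rules hold: Σm=0, L=10 even, 4≤4≤6.
N = 3·11·9 = 297
Δ = 2!·0!·8!/11! = 1/495
Racah Σ t=1..1: t=1:−1/576 = -1/576
⇒ 3j(1 5 4; 0 0 0)² = 5/99, sgn -1
Racah Σ t=0..0: t=0:+1/80640 = 1/80640
⇒ 3j(1 5 4; 1 3 -4)² = 1/495, sgn +1
4πI² = N·(3j₀)²·(3jₘ)² = 1/33
I = -1·√(0.030303/4π) = -0.04910640
No selection rule forces the value: the integral is nonzero (none).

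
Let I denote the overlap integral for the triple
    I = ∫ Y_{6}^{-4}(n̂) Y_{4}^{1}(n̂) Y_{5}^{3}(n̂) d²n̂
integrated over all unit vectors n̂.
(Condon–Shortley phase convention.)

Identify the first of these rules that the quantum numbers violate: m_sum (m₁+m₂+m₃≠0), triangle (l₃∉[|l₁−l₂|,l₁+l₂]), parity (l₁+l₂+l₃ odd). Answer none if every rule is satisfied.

azimuthal sum: -4 + 1 + 3 = 0  ✓
2 ≤ 5 ≤ 10 (triangle on l)  ✓
L = 6 + 4 + 5 = 15 (odd)  ✗

parity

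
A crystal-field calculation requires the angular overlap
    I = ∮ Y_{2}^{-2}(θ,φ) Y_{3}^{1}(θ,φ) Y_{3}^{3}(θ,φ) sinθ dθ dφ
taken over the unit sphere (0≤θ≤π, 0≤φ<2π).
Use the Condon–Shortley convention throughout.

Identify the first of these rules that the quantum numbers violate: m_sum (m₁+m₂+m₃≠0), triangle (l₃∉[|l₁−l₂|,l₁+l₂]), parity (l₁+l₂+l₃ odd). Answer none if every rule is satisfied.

m_sum

Σmᵢ = 2  ✗
l₃∈[|l₁−l₂|,l₁+l₂]=[1,5], have l₃=3
Σlᵢ = 8 ⇒ even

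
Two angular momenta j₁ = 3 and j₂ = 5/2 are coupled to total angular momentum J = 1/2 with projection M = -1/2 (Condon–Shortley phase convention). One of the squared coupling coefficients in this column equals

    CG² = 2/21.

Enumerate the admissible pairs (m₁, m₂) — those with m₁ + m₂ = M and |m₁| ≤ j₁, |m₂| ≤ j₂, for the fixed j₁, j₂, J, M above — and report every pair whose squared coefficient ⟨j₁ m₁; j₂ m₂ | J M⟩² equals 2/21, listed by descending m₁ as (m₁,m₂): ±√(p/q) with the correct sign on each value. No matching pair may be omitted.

(1,-3/2): −√(2/21)

Admissible pairs with m₁+m₂ = M = -1/2: (-3,5/2), (-2,3/2), (-1,1/2), (0,-1/2), (1,-3/2), (2,-5/2)
  (m₁,m₂)=(2,-5/2): CG² = 1/21, CG = +√(1/21)
  (m₁,m₂)=(1,-3/2): CG² = 2/21, CG = −√(2/21)   ← matches the target
  (m₁,m₂)=(0,-1/2): CG² = 1/7, CG = +√(1/7)
  (m₁,m₂)=(-1,1/2): CG² = 4/21, CG = −√(4/21)
  (m₁,m₂)=(-2,3/2): CG² = 5/21, CG = +√(5/21)
  (m₁,m₂)=(-3,5/2): CG² = 2/7, CG = −√(2/7)
Pairs with CG² = 2/21: (1,-3/2): −√(2/21)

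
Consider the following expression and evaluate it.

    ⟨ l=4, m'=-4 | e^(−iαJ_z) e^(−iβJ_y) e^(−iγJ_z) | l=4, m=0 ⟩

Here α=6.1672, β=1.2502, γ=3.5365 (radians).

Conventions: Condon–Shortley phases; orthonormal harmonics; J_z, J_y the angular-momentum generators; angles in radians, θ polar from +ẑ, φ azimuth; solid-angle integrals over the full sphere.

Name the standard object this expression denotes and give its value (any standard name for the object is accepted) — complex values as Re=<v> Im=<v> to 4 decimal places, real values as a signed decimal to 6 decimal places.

This is a Wigner D-matrix element — the rotation-matrix element ⟨l m'| R(α,β,γ) |l m⟩ in the angular-momentum basis.
First d^4_{-4,0}(β=1.2502), then the phase factors e^{-i(-4)α} and e^{-i(0)γ}:
c=cos(1.250200/2)=0.810905, s=sin(1.250200/2)=0.585178; N=√[1·40320·24·24]=4819.161753
k: max(0,(0)−(-4))=4 … min(4+(0),4−(-4))=4
  k=4: (−1)^0·4819.1618/(576)·0.8109^4·0.5852^4 = +0.424210
d^4_{-4,0}(1.2502) = +0.424210
Attach z-rotation phases: D = e^{-i(-4)(6.1672)}·(+0.424210)·e^{-i(0)(3.5365)} = +0.379369-0.189824i

Wigner D-matrix element, Re=0.3794 Im=-0.1898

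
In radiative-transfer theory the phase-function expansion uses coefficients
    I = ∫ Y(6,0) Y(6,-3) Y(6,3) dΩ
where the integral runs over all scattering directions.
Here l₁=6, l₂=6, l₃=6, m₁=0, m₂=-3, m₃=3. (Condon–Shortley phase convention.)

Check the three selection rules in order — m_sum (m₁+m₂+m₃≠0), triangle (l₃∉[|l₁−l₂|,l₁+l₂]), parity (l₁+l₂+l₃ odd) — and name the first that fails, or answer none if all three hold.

azimuthal sum: 0 − 3 + 3 = 0  ✓
0 ≤ 6 ≤ 12 (triangle on l)  ✓
L = 6 + 6 + 6 = 18 (even)  ✓

none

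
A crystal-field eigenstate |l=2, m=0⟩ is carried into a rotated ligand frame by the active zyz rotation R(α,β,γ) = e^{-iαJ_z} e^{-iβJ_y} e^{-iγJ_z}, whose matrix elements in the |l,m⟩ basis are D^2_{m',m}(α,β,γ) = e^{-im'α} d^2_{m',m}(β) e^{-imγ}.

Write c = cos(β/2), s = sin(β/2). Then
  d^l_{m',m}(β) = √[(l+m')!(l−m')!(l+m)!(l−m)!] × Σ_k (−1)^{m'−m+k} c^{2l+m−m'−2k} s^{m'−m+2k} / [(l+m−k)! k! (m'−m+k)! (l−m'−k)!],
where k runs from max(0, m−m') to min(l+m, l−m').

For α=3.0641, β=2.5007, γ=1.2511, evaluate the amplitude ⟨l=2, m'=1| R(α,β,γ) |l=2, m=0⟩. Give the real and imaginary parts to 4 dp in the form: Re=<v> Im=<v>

Re=-0.5852 Im=-0.0454

First d^2_{1,0}(β=2.5007), then the phase factors e^{-i(1)α} and e^{-i(0)γ}:
With c≡cos(β/2)=0.314990 and s≡sin(β/2)=0.949095, N=[6·1·2·2]^{1/2}=4.898979
k: max(0,(0)−(1))=0 … min(2+(0),2−(1))=1
  k=0: (−1)^1·4.8990/(2)·0.3150^3·0.9491^1 = -0.072657
  k=1: (−1)^2·4.8990/(2)·0.3150^1·0.9491^3 = +0.659632
d^2_{1,0}(2.5007) = -0.072657 +0.659632 = +0.586975
Attach z-rotation phases: D = e^{-i(1)(3.0641)}·(+0.586975)·e^{-i(0)(1.2511)} = -0.585213-0.045441i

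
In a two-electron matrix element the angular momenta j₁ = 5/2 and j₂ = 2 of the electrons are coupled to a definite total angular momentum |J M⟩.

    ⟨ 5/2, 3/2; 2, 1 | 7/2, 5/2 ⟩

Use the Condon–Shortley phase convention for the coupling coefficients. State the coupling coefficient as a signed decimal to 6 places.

+√(1/63) = +0.125988

triangle: 1!*4!*3!/9! = 144/362880
(j±m)!: 4!*1!*3!*1!*6!*1! = 103680
prefactor² = (2J+1)*Δ*N² = 2304/7
  k=0: +1/(0!*1!*1!*3!*3!*0!) = 1/36
  k=1: −1/(1!*0!*0!*2!*4!*1!) = -1/48
Σ = 1/144  ⇒  CG² = 2304/7*(1/144)² = 1/63
CG = +√(1/63) = +0.125988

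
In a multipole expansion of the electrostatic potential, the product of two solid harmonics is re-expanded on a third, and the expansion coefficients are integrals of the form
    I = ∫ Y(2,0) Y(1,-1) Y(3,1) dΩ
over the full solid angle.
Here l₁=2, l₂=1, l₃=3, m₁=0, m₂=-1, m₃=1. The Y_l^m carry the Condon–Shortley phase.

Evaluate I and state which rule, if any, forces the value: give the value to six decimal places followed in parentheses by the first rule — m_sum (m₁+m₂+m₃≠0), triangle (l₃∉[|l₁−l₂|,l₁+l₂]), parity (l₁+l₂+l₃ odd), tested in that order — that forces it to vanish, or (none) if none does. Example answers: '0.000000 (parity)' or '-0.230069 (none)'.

-0.202301 (none)

Rules hold: Σm=0, L=6 even, 1≤3≤3.
N = 5·3·7 = 105
Δ = 0!·4!·2!/7! = 1/105
Racah Σ t=0..0: t=0:+1/4 = 1/4
⇒ 3j(2 1 3; 0 0 0)² = 3/35, sgn -1
Racah Σ t=0..0: t=0:+1/8 = 1/8
⇒ 3j(2 1 3; 0 -1 1)² = 2/35, sgn +1
4πI² = N·(3j₀)²·(3jₘ)² = 18/35
I = -1·√(0.514286/4π) = -0.20230066
No selection rule forces the value: the integral is nonzero (none).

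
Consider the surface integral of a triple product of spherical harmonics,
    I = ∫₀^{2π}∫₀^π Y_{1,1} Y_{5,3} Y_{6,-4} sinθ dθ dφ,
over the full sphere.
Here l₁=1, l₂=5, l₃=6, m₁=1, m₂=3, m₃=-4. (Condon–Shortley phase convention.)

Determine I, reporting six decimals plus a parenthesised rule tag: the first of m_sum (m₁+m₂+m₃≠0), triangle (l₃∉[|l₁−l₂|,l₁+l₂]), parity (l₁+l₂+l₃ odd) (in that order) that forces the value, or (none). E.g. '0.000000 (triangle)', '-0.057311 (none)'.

0.274090 (none)

Rules hold: Σm=0, L=12 even, 4≤6≤6.
N = 3·11·13 = 429
Δ = 0!·2!·10!/13! = 1/858
Racah Σ t=0..0: t=0:+1/14400 = 1/14400
⇒ 3j(1 5 6; 0 0 0)² = 6/143, sgn +1
Racah Σ t=0..0: t=0:+1/161280 = 1/161280
⇒ 3j(1 5 6; 1 3 -4)² = 15/286, sgn +1
4πI² = N·(3j₀)²·(3jₘ)² = 135/143
I = +1·√(0.944056/4π) = 0.27409047
No selection rule forces the value: the integral is nonzero (none).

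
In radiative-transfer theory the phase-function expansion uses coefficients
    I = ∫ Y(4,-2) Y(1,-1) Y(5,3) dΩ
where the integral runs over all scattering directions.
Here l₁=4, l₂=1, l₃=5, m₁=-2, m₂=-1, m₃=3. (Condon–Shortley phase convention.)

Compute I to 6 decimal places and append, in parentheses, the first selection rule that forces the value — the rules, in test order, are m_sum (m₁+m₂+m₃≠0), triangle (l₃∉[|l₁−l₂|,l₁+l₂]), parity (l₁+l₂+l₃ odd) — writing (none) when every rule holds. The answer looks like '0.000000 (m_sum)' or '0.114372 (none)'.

m-sum 0 ✓  L=10 even ✓  3≤5≤5 ✓
Π(2lᵢ+1) = 9×3×11 = 297
triangle coeff Δ(4,1,5) = 1/495
Σ_t [0,0]: t=0:+1/576 = 1/576
(3j)²=5/99 [(4 1 5; 0 0 0)], sign=-1
Σ_t [0,0]: t=0:+1/2880 = 1/2880
(3j)²=28/495 [(4 1 5; -2 -1 3)], sign=+1
⇒ 4πI² = 28/33
I = (-1)√(28/33/(4π)) = -0.25984664
No selection rule forces the value: the integral is nonzero (none).

-0.259847 (none)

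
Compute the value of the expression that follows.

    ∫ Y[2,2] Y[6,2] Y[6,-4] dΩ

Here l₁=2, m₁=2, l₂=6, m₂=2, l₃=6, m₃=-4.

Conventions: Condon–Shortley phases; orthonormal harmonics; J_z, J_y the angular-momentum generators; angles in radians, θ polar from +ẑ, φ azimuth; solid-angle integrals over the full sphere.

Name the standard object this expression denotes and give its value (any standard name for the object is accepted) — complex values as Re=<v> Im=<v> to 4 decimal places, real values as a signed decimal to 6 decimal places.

Gaunt coefficient, -0.153870

This is a Gaunt coefficient — the integral of a triple product of spherical harmonics over the sphere.
Checks pass: Σm=0; 14 even; l₃=6∈[4,8].
(2·2+1)(2·6+1)(2·6+1) = 845
Δ: 2! 2! 10! / 15! → 1/90090
sum: t=0:+1/69120 t=1:−1/14400 t=2:+1/69120 = -7/172800
3j²(2 6 6; 0 0 0) = Δ·Π!·Σ² = 14/715  (sign -1)
sum: t=0:+1/322560 = 1/322560
3j²(2 6 6; 2 2 -4) = Δ·Π!·Σ² = 18/1001  (sign +1)
combine: 4πI² = 845·14/715·18/1001 = 36/121
take √, sign -1: I = -0.15386989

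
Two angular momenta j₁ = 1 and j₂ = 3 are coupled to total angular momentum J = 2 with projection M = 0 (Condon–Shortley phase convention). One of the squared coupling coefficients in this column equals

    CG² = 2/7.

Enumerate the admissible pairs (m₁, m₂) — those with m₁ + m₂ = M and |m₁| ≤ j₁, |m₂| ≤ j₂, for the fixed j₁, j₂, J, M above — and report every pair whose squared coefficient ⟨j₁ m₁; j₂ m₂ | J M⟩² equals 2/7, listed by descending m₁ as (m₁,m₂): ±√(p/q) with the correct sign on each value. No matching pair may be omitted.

Admissible pairs with m₁+m₂ = M = 0: (-1,1), (0,0), (1,-1)
  (m₁,m₂)=(1,-1): CG² = 2/7, CG = +√(2/7)   ← matches the target
  (m₁,m₂)=(0,0): CG² = 3/7, CG = −√(3/7)
  (m₁,m₂)=(-1,1): CG² = 2/7, CG = +√(2/7)   ← matches the target
Pairs with CG² = 2/7: (1,-1): +√(2/7); (-1,1): +√(2/7)

(1,-1): +√(2/7); (-1,1): +√(2/7)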